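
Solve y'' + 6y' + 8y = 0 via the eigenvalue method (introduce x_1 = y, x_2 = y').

y(t) = c_1e^(-4t) + c_2e^(-2t)

Let x_1 = y, x_2 = y'. Then x_1' = x_2 and x_2' = -8x_1 - 6x_2.
A = [[0,1],[-8,-6]]; det(A-λI) = λ^2 + 6λ + 8.
Eigenvalues λ = -4, -2 with eigenvectors (1,-4), (1,-2).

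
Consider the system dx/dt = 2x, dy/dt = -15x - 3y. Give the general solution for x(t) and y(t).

x(t) = -C_2e^(2t), y(t) = C_1e^(-3t) + 3C_2e^(2t)

Coefficient matrix A = [[2, 0], [-15, -3]].
Characteristic polynomial det(A - λI) = λ^2 + λ - 6 = 0.
Eigenvalues λ = -3, 2.
For λ=-3: (A-λI) row 1 is [5, 0], so an eigenvector is (0, 1).
For λ=2: (A-λI) row 2 is [-15, -5], so an eigenvector is (-1, 3).
General solution: C_1e^(-3t)(0,1) + C_2e^(2t)(-1,3).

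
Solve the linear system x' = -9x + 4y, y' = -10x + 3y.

x(t) = c_1e^(-3t)sin(2t) + c_1e^(-3t)cos(2t) + c_2e^(-3t)sin(2t) - c_2e^(-3t)cos(2t), y(t) = c_1e^(-3t)sin(2t) + 2c_1e^(-3t)cos(2t) + 2c_2e^(-3t)sin(2t) - c_2e^(-3t)cos(2t)

Coefficient matrix A = [[-9, 4], [-10, 3]].
Characteristic polynomial det(A - λI) = λ^2 + 6λ + 13 = 0.
Eigenvalues λ = -3 ± 2i (complex conjugate pair).
For λ=-3+2i: an eigenvector is (1,2) - i(1,1) = (1 - i, 2 - i).
A real fundamental pair from Re and Im of e^((-3+2i)t)v: X_1 = e^(-3t)(cos(2t)·(1,2) + sin(2t)·(1,1)), X_2 = e^(-3t)(sin(2t)·(1,2) - cos(2t)·(1,1)).
General solution: c_1X_1 + c_2X_2.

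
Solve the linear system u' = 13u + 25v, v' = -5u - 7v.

u(t) = -2C_1e^(3t)sin(5t) - C_1e^(3t)cos(5t) - C_2e^(3t)sin(5t) + 2C_2e^(3t)cos(5t), v(t) = C_1e^(3t)sin(5t) - C_2e^(3t)cos(5t)

Coefficient matrix A = [[13, 25], [-5, -7]].
Characteristic polynomial det(A - λI) = λ^2 - 6λ + 34 = 0.
Eigenvalues λ = 3 ± 5i (complex conjugate pair).
For λ=3+5i: an eigenvector is (-1,0) - i(-2,1) = (-1 + 2i, 0 - i).
A real fundamental pair from Re and Im of e^((3+5i)t)v: X_1 = e^(3t)(cos(5t)·(-1,0) + sin(5t)·(-2,1)), X_2 = e^(3t)(sin(5t)·(-1,0) - cos(5t)·(-2,1)).
General solution: C_1X_1 + C_2X_2.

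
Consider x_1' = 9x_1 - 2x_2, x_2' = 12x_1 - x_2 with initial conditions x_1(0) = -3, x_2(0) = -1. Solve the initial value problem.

Coefficient matrix A = [[9, -2], [12, -1]].
Characteristic polynomial det(A - λI) = λ^2 - 8λ + 15 = 0.
Eigenvalues λ = 3, 5.
For λ=3: (A-λI) row 1 is [6, -2], so an eigenvector is (-1, -3).
For λ=5: (A-λI) row 1 is [4, -2], so an eigenvector is (-1, -2).
General solution: K_1e^(3t)(-1,-3) + K_2e^(5t)(-1,-2).
Applying x_1(0)=-3, x_2(0)=-1 gives K_1=-5, K_2=8.

x_1(t) = -8e^(5t) + 5e^(3t), x_2(t) = -16e^(5t) + 15e^(3t)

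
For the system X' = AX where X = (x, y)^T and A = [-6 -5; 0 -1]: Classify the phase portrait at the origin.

A = [[-6,-5],[0,-1]]; det(A-λI) = λ^2 + 7λ + 6.
λ = -1, -6: both negative.

stable node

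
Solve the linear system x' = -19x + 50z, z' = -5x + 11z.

x(t) = 3K_1e^(-4t)sin(5t) - K_1e^(-4t)cos(5t) - K_2e^(-4t)sin(5t) - 3K_2e^(-4t)cos(5t), z(t) = K_1e^(-4t)sin(5t) - K_2e^(-4t)cos(5t)

Coefficient matrix A = [[-19, 50], [-5, 11]].
Characteristic polynomial det(A - λI) = λ^2 + 8λ + 41 = 0.
Eigenvalues λ = -4 ± 5i (complex conjugate pair).
For λ=-4+5i: an eigenvector is (-1,0) - i(3,1) = (-1 - 3i, 0 - i).
A real fundamental pair from Re and Im of e^((-4+5i)t)v: X_1 = e^(-4t)(cos(5t)·(-1,0) + sin(5t)·(3,1)), X_2 = e^(-4t)(sin(5t)·(-1,0) - cos(5t)·(3,1)).
General solution: K_1X_1 + K_2X_2.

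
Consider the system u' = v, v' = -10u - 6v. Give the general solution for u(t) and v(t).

Coefficient matrix A = [[0, 1], [-10, -6]].
Characteristic polynomial det(A - λI) = λ^2 + 6λ + 10 = 0.
Eigenvalues λ = -3 ± i (complex conjugate pair).
For λ=-3+i: an eigenvector is (0,1) - i(1,-3) = (0 - i, 1 + 3i).
A real fundamental pair from Re and Im of e^((-3+i)t)v: X_1 = e^(-3t)(cos(t)·(0,1) + sin(t)·(1,-3)), X_2 = e^(-3t)(sin(t)·(0,1) - cos(t)·(1,-3)).
General solution: K_1X_1 + K_2X_2.

u(t) = K_1e^(-3t)sin(t) - K_2e^(-3t)cos(t), v(t) = -3K_1e^(-3t)sin(t) + K_1e^(-3t)cos(t) + K_2e^(-3t)sin(t) + 3K_2e^(-3t)cos(t)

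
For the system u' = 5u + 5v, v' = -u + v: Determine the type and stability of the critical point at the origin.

unstable spiral

A = [[5,5],[-1,1]]; det(A-λI) = λ^2 - 6λ + 10.
λ = 3 ± i: positive real part.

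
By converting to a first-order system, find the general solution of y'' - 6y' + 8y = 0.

Let x_1 = y, x_2 = y'. Then x_1' = x_2 and x_2' = -8x_1 + 6x_2.
A = [[0,1],[-8,6]]; det(A-λI) = λ^2 - 6λ + 8.
Eigenvalues λ = 4, 2 with eigenvectors (1,4), (1,2).

y(t) = C_1e^(4t) + C_2e^(2t)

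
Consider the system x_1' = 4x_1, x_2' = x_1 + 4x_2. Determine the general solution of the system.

x_1(t) = C_2e^(4t), x_2(t) = C_1e^(4t) + C_2te^(4t) - 2C_2e^(4t)

Coefficient matrix A = [[4, 0], [1, 4]].
Characteristic polynomial det(A - λI) = λ^2 - 8λ + 16 = 0.
Single eigenvalue λ = 4 with algebraic multiplicity 2.
Eigenvector v = (0,1); generalized eigenvector w with (A-λI)w=v is (1,-2).
General solution: e^(4t)[C_1·v + C_2·(t·v + w)].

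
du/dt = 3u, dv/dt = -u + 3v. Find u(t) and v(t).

Coefficient matrix A = [[3, 0], [-1, 3]].
Characteristic polynomial det(A - λI) = λ^2 - 6λ + 9 = 0.
Single eigenvalue λ = 3 with algebraic multiplicity 2.
Eigenvector v = (0,1); generalized eigenvector w with (A-λI)w=v is (-1,-1).
General solution: e^(3t)[K_1·v + K_2·(t·v + w)].

u(t) = -K_2e^(3t), v(t) = K_1e^(3t) + K_2te^(3t) - K_2e^(3t)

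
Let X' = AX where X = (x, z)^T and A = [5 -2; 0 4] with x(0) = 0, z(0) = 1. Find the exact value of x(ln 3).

-324

A = [[5,-2],[0,4]]; eigenvalues λ = 5, 4.
Eigenvectors: (1,0) for λ=5, (-2,-1) for λ=4.
From the initial condition, c_1 = -2, c_2 = -1.
x(ln 3) = (-2)(3^5)(1) + (-1)(3^4)(-2) = -324.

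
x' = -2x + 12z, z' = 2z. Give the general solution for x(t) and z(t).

Coefficient matrix A = [[-2, 12], [0, 2]].
Characteristic polynomial det(A - λI) = λ^2 - 4 = 0.
Eigenvalues λ = 2, -2.
For λ=2: (A-λI) row 1 is [-4, 12], so an eigenvector is (3, 1).
For λ=-2: (A-λI) row 1 is [0, 12], so an eigenvector is (-1, 0).
General solution: C_1e^(2t)(3,1) + C_2e^(-2t)(-1,0).

x(t) = 3C_1e^(2t) - C_2e^(-2t), z(t) = C_1e^(2t)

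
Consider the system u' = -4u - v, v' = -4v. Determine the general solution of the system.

Coefficient matrix A = [[-4, -1], [0, -4]].
Characteristic polynomial det(A - λI) = λ^2 + 8λ + 16 = 0.
Single eigenvalue λ = -4 with algebraic multiplicity 2.
Eigenvector v = (1,0); generalized eigenvector w with (A-λI)w=v is (1,-1).
General solution: e^(-4t)[C_1·v + C_2·(t·v + w)].

u(t) = C_1e^(-4t) + C_2te^(-4t) + C_2e^(-4t), v(t) = -C_2e^(-4t)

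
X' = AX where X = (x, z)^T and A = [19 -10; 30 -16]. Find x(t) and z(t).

x(t) = 2c_1e^(4t) - c_2e^(-t), z(t) = 3c_1e^(4t) - 2c_2e^(-t)

Coefficient matrix A = [[19, -10], [30, -16]].
Characteristic polynomial det(A - λI) = λ^2 - 3λ - 4 = 0.
Eigenvalues λ = 4, -1.
For λ=4: (A-λI) row 1 is [15, -10], so an eigenvector is (2, 3).
For λ=-1: (A-λI) row 1 is [20, -10], so an eigenvector is (-1, -2).
General solution: c_1e^(4t)(2,3) + c_2e^(-t)(-1,-2).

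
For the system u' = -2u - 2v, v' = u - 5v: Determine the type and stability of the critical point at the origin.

A = [[-2,-2],[1,-5]]; det(A-λI) = λ^2 + 7λ + 12.
λ = -4, -3: both negative.

stable node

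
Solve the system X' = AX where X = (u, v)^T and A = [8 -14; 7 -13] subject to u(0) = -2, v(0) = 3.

u(t) = -10e^(t) + 8e^(-6t), v(t) = -5e^(t) + 8e^(-6t)

Coefficient matrix A = [[8, -14], [7, -13]].
Characteristic polynomial det(A - λI) = λ^2 + 5λ - 6 = 0.
Eigenvalues λ = -6, 1.
For λ=-6: (A-λI) row 1 is [14, -14], so an eigenvector is (1, 1).
For λ=1: (A-λI) row 1 is [7, -14], so an eigenvector is (2, 1).
General solution: c_1e^(-6t)(1,1) + c_2e^(t)(2,1).
Applying u(0)=-2, v(0)=3 gives c_1=8, c_2=-5.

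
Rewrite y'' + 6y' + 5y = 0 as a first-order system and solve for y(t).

y(t) = c_1e^(-t) + c_2e^(-5t)

Let x_1 = y, x_2 = y'. Then x_1' = x_2 and x_2' = -5x_1 - 6x_2.
A = [[0,1],[-5,-6]]; det(A-λI) = λ^2 + 6λ + 5.
Eigenvalues λ = -1, -5 with eigenvectors (1,-1), (1,-5).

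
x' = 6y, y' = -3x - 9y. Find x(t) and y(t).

x(t) = 2C_1e^(-3t) + C_2e^(-6t), y(t) = -C_1e^(-3t) - C_2e^(-6t)

Coefficient matrix A = [[0, 6], [-3, -9]].
Characteristic polynomial det(A - λI) = λ^2 + 9λ + 18 = 0.
Eigenvalues λ = -3, -6.
For λ=-3: (A-λI) row 1 is [3, 6], so an eigenvector is (2, -1).
For λ=-6: (A-λI) row 1 is [6, 6], so an eigenvector is (1, -1).
General solution: C_1e^(-3t)(2,-1) + C_2e^(-6t)(1,-1).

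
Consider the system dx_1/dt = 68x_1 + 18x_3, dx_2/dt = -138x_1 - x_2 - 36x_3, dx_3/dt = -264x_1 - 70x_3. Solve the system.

Coefficient matrix A = [[68, 0, 18], [-138, -1, -36], [-264, 0, -70]].
det(A - λI) = 0 gives eigenvalues λ = -4, 2, -1.
For λ=-4: eigenvector (-1,2,4).
For λ=2: eigenvector (-3,6,11).
For λ=-1: eigenvector (0,1,0).
General solution: C_1e^(-4t)(-1,2,4) + C_2e^(2t)(-3,6,11) + C_3e^(-t)(0,1,0).

x_1(t) = -C_1e^(-4t) - 3C_2e^(2t), x_2(t) = 2C_1e^(-4t) + 6C_2e^(2t) + C_3e^(-t), x_3(t) = 4C_1e^(-4t) + 11C_2e^(2t)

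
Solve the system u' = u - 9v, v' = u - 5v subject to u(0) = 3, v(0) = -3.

Coefficient matrix A = [[1, -9], [1, -5]].
Characteristic polynomial det(A - λI) = λ^2 + 4λ + 4 = 0.
Single eigenvalue λ = -2 with algebraic multiplicity 2.
Eigenvector v = (-3,-1); generalized eigenvector w with (A-λI)w=v is (2,1).
General solution: e^(-2t)[K_1·v + K_2·(t·v + w)].
Applying u(0)=3, v(0)=-3 gives K_1=-9, K_2=-12.

u(t) = 36te^(-2t) + 3e^(-2t), v(t) = 12te^(-2t) - 3e^(-2t)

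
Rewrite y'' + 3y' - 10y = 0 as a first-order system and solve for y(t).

Let x_1 = y, x_2 = y'. Then x_1' = x_2 and x_2' = 10x_1 - 3x_2.
A = [[0,1],[10,-3]]; det(A-λI) = λ^2 + 3λ - 10.
Eigenvalues λ = 2, -5 with eigenvectors (1,2), (1,-5).

y(t) = c_1e^(2t) + c_2e^(-5t)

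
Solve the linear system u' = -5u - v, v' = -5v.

u(t) = -c_1e^(-5t) - c_2te^(-5t) + c_2e^(-5t), v(t) = c_2e^(-5t)

Coefficient matrix A = [[-5, -1], [0, -5]].
Characteristic polynomial det(A - λI) = λ^2 + 10λ + 25 = 0.
Single eigenvalue λ = -5 with algebraic multiplicity 2.
Eigenvector v = (-1,0); generalized eigenvector w with (A-λI)w=v is (1,1).
General solution: e^(-5t)[c_1·v + c_2·(t·v + w)].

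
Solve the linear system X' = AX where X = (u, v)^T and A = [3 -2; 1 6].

u(t) = -c_1e^(5t) + 2c_2e^(4t), v(t) = c_1e^(5t) - c_2e^(4t)

Coefficient matrix A = [[3, -2], [1, 6]].
Characteristic polynomial det(A - λI) = λ^2 - 9λ + 20 = 0.
Eigenvalues λ = 5, 4.
For λ=5: (A-λI) row 1 is [-2, -2], so an eigenvector is (-1, 1).
For λ=4: (A-λI) row 1 is [-1, -2], so an eigenvector is (2, -1).
General solution: c_1e^(5t)(-1,1) + c_2e^(4t)(2,-1).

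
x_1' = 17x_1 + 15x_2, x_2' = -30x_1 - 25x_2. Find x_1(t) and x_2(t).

x_1(t) = -2c_1e^(-4t)sin(3t) - c_1e^(-4t)cos(3t) - c_2e^(-4t)sin(3t) + 2c_2e^(-4t)cos(3t), x_2(t) = 3c_1e^(-4t)sin(3t) + c_1e^(-4t)cos(3t) + c_2e^(-4t)sin(3t) - 3c_2e^(-4t)cos(3t)

Coefficient matrix A = [[17, 15], [-30, -25]].
Characteristic polynomial det(A - λI) = λ^2 + 8λ + 25 = 0.
Eigenvalues λ = -4 ± 3i (complex conjugate pair).
For λ=-4+3i: an eigenvector is (-1,1) - i(-2,3) = (-1 + 2i, 1 - 3i).
A real fundamental pair from Re and Im of e^((-4+3i)t)v: X_1 = e^(-4t)(cos(3t)·(-1,1) + sin(3t)·(-2,3)), X_2 = e^(-4t)(sin(3t)·(-1,1) - cos(3t)·(-2,3)).
General solution: c_1X_1 + c_2X_2.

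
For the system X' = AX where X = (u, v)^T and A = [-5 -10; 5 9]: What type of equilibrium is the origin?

A = [[-5,-10],[5,9]]; det(A-λI) = λ^2 - 4λ + 5.
λ = 2 ± i: positive real part.

unstable spiral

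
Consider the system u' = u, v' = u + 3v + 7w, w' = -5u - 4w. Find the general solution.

Coefficient matrix A = [[1, 0, 0], [1, 3, 7], [-5, 0, -4]].
det(A - λI) = 0 gives eigenvalues λ = 1, 3, -4.
For λ=1: eigenvector (1,3,-1).
For λ=3: eigenvector (0,1,0).
For λ=-4: eigenvector (0,-1,1).
General solution: C_1e^(t)(1,3,-1) + C_2e^(3t)(0,1,0) + C_3e^(-4t)(0,-1,1).

u(t) = C_1e^(t), v(t) = 3C_1e^(t) + C_2e^(3t) - C_3e^(-4t), w(t) = -C_1e^(t) + C_3e^(-4t)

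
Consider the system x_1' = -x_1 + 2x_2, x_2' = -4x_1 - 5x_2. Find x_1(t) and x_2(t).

x_1(t) = c_1e^(-3t)sin(2t) - c_2e^(-3t)cos(2t), x_2(t) = -c_1e^(-3t)sin(2t) + c_1e^(-3t)cos(2t) + c_2e^(-3t)sin(2t) + c_2e^(-3t)cos(2t)

Coefficient matrix A = [[-1, 2], [-4, -5]].
Characteristic polynomial det(A - λI) = λ^2 + 6λ + 13 = 0.
Eigenvalues λ = -3 ± 2i (complex conjugate pair).
For λ=-3+2i: an eigenvector is (0,1) - i(1,-1) = (0 - i, 1 + i).
A real fundamental pair from Re and Im of e^((-3+2i)t)v: X_1 = e^(-3t)(cos(2t)·(0,1) + sin(2t)·(1,-1)), X_2 = e^(-3t)(sin(2t)·(0,1) - cos(2t)·(1,-1)).
General solution: c_1X_1 + c_2X_2.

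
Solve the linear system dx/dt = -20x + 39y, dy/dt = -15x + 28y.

Coefficient matrix A = [[-20, 39], [-15, 28]].
Characteristic polynomial det(A - λI) = λ^2 - 8λ + 25 = 0.
Eigenvalues λ = 4 ± 3i (complex conjugate pair).
For λ=4+3i: an eigenvector is (2,1) - i(-3,-2) = (2 + 3i, 1 + 2i).
A real fundamental pair from Re and Im of e^((4+3i)t)v: X_1 = e^(4t)(cos(3t)·(2,1) + sin(3t)·(-3,-2)), X_2 = e^(4t)(sin(3t)·(2,1) - cos(3t)·(-3,-2)).
General solution: K_1X_1 + K_2X_2.

x(t) = -3K_1e^(4t)sin(3t) + 2K_1e^(4t)cos(3t) + 2K_2e^(4t)sin(3t) + 3K_2e^(4t)cos(3t), y(t) = -2K_1e^(4t)sin(3t) + K_1e^(4t)cos(3t) + K_2e^(4t)sin(3t) + 2K_2e^(4t)cos(3t)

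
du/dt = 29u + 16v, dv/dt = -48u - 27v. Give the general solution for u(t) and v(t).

u(t) = -2K_1e^(5t) - K_2e^(-3t), v(t) = 3K_1e^(5t) + 2K_2e^(-3t)

Coefficient matrix A = [[29, 16], [-48, -27]].
Characteristic polynomial det(A - λI) = λ^2 - 2λ - 15 = 0.
Eigenvalues λ = 5, -3.
For λ=5: (A-λI) row 1 is [24, 16], so an eigenvector is (-2, 3).
For λ=-3: (A-λI) row 1 is [32, 16], so an eigenvector is (-1, 2).
General solution: K_1e^(5t)(-2,3) + K_2e^(-3t)(-1,2).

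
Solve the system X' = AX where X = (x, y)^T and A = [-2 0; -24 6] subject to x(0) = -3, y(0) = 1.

x(t) = -3e^(-2t), y(t) = 10e^(6t) - 9e^(-2t)

Coefficient matrix A = [[-2, 0], [-24, 6]].
Characteristic polynomial det(A - λI) = λ^2 - 4λ - 12 = 0.
Eigenvalues λ = 6, -2.
For λ=6: (A-λI) row 1 is [-8, 0], so an eigenvector is (0, 1).
For λ=-2: (A-λI) row 2 is [-24, 8], so an eigenvector is (1, 3).
General solution: C_1e^(6t)(0,1) + C_2e^(-2t)(1,3).
Applying x(0)=-3, y(0)=1 gives C_1=10, C_2=-3.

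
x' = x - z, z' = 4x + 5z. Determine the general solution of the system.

x(t) = -c_1e^(3t) - c_2te^(3t), z(t) = 2c_1e^(3t) + 2c_2te^(3t) + c_2e^(3t)

Coefficient matrix A = [[1, -1], [4, 5]].
Characteristic polynomial det(A - λI) = λ^2 - 6λ + 9 = 0.
Single eigenvalue λ = 3 with algebraic multiplicity 2.
Eigenvector v = (-1,2); generalized eigenvector w with (A-λI)w=v is (0,1).
General solution: e^(3t)[c_1·v + c_2·(t·v + w)].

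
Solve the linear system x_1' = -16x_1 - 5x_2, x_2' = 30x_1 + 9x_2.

x_1(t) = -C_1e^(-t) + C_2e^(-6t), x_2(t) = 3C_1e^(-t) - 2C_2e^(-6t)

Coefficient matrix A = [[-16, -5], [30, 9]].
Characteristic polynomial det(A - λI) = λ^2 + 7λ + 6 = 0.
Eigenvalues λ = -1, -6.
For λ=-1: (A-λI) row 1 is [-15, -5], so an eigenvector is (-1, 3).
For λ=-6: (A-λI) row 1 is [-10, -5], so an eigenvector is (1, -2).
General solution: C_1e^(-t)(-1,3) + C_2e^(-6t)(1,-2).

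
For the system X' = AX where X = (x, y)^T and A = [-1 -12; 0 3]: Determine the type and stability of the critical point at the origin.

A = [[-1,-12],[0,3]]; det(A-λI) = λ^2 - 2λ - 3.
λ = -1, 3: opposite signs.

saddle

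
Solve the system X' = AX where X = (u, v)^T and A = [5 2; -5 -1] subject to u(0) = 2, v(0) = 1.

u(t) = 8e^(2t)sin(t) + 2e^(2t)cos(t), v(t) = -13e^(2t)sin(t) + e^(2t)cos(t)

Coefficient matrix A = [[5, 2], [-5, -1]].
Characteristic polynomial det(A - λI) = λ^2 - 4λ + 5 = 0.
Eigenvalues λ = 2 ± i (complex conjugate pair).
For λ=2+i: an eigenvector is (-1,2) - i(1,-1) = (-1 - i, 2 + i).
A real fundamental pair from Re and Im of e^((2+i)t)v: X_1 = e^(2t)(cos(t)·(-1,2) + sin(t)·(1,-1)), X_2 = e^(2t)(sin(t)·(-1,2) - cos(t)·(1,-1)).
General solution: K_1X_1 + K_2X_2.
Applying u(0)=2, v(0)=1 gives K_1=3, K_2=-5.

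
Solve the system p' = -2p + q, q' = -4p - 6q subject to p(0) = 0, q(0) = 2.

p(t) = 2te^(-4t), q(t) = -4te^(-4t) + 2e^(-4t)

Coefficient matrix A = [[-2, 1], [-4, -6]].
Characteristic polynomial det(A - λI) = λ^2 + 8λ + 16 = 0.
Single eigenvalue λ = -4 with algebraic multiplicity 2.
Eigenvector v = (-1,2); generalized eigenvector w with (A-λI)w=v is (-2,3).
General solution: e^(-4t)[C_1·v + C_2·(t·v + w)].
Applying p(0)=0, q(0)=2 gives C_1=4, C_2=-2.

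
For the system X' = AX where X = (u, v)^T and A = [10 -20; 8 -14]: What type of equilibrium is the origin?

A = [[10,-20],[8,-14]]; det(A-λI) = λ^2 + 4λ + 20.
λ = -2 ± 4i: negative real part.

stable spiral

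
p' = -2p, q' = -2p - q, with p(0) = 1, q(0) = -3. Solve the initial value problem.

p(t) = e^(-2t), q(t) = -5e^(-t) + 2e^(-2t)

Coefficient matrix A = [[-2, 0], [-2, -1]].
Characteristic polynomial det(A - λI) = λ^2 + 3λ + 2 = 0.
Eigenvalues λ = -2, -1.
For λ=-2: (A-λI) row 2 is [-2, 1], so an eigenvector is (-1, -2).
For λ=-1: (A-λI) row 1 is [-1, 0], so an eigenvector is (0, 1).
General solution: K_1e^(-2t)(-1,-2) + K_2e^(-t)(0,1).
Applying p(0)=1, q(0)=-3 gives K_1=-1, K_2=-5.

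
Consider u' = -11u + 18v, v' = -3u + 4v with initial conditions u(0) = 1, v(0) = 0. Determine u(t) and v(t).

u(t) = -2e^(-2t) + 3e^(-5t), v(t) = -e^(-2t) + e^(-5t)

Coefficient matrix A = [[-11, 18], [-3, 4]].
Characteristic polynomial det(A - λI) = λ^2 + 7λ + 10 = 0.
Eigenvalues λ = -2, -5.
For λ=-2: (A-λI) row 1 is [-9, 18], so an eigenvector is (2, 1).
For λ=-5: (A-λI) row 1 is [-6, 18], so an eigenvector is (-3, -1).
General solution: C_1e^(-2t)(2,1) + C_2e^(-5t)(-3,-1).
Applying u(0)=1, v(0)=0 gives C_1=-1, C_2=-1.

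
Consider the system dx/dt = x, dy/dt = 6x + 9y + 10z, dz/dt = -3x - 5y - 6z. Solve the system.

x(t) = C_1e^(t), y(t) = -2C_1e^(t) + C_2e^(-t) + 2C_3e^(4t), z(t) = C_1e^(t) - C_2e^(-t) - C_3e^(4t)

Coefficient matrix A = [[1, 0, 0], [6, 9, 10], [-3, -5, -6]].
det(A - λI) = 0 gives eigenvalues λ = 1, -1, 4.
For λ=1: eigenvector (1,-2,1).
For λ=-1: eigenvector (0,1,-1).
For λ=4: eigenvector (0,2,-1).
General solution: C_1e^(t)(1,-2,1) + C_2e^(-t)(0,1,-1) + C_3e^(4t)(0,2,-1).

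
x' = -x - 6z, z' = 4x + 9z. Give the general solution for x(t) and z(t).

Coefficient matrix A = [[-1, -6], [4, 9]].
Characteristic polynomial det(A - λI) = λ^2 - 8λ + 15 = 0.
Eigenvalues λ = 5, 3.
For λ=5: (A-λI) row 1 is [-6, -6], so an eigenvector is (-1, 1).
For λ=3: (A-λI) row 1 is [-4, -6], so an eigenvector is (3, -2).
General solution: c_1e^(5t)(-1,1) + c_2e^(3t)(3,-2).

x(t) = -c_1e^(5t) + 3c_2e^(3t), z(t) = c_1e^(5t) - 2c_2e^(3t)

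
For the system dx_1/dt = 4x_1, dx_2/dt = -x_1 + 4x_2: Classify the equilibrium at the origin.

A = [[4,0],[-1,4]]; det(A-λI) = λ^2 - 8λ + 16.
repeated λ = 4 with a single eigenvector.

unstable improper node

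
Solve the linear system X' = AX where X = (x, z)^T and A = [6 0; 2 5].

x(t) = C_1e^(6t), z(t) = 2C_1e^(6t) - C_2e^(5t)

Coefficient matrix A = [[6, 0], [2, 5]].
Characteristic polynomial det(A - λI) = λ^2 - 11λ + 30 = 0.
Eigenvalues λ = 6, 5.
For λ=6: (A-λI) row 2 is [2, -1], so an eigenvector is (1, 2).
For λ=5: (A-λI) row 1 is [1, 0], so an eigenvector is (0, -1).
General solution: C_1e^(6t)(1,2) + C_2e^(5t)(0,-1).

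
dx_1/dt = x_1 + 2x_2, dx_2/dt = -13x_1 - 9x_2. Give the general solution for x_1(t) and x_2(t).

Coefficient matrix A = [[1, 2], [-13, -9]].
Characteristic polynomial det(A - λI) = λ^2 + 8λ + 17 = 0.
Eigenvalues λ = -4 ± i (complex conjugate pair).
For λ=-4+i: an eigenvector is (-1,3) - i(1,-2) = (-1 - i, 3 + 2i).
A real fundamental pair from Re and Im of e^((-4+i)t)v: X_1 = e^(-4t)(cos(t)·(-1,3) + sin(t)·(1,-2)), X_2 = e^(-4t)(sin(t)·(-1,3) - cos(t)·(1,-2)).
General solution: c_1X_1 + c_2X_2.

x_1(t) = c_1e^(-4t)sin(t) - c_1e^(-4t)cos(t) - c_2e^(-4t)sin(t) - c_2e^(-4t)cos(t), x_2(t) = -2c_1e^(-4t)sin(t) + 3c_1e^(-4t)cos(t) + 3c_2e^(-4t)sin(t) + 2c_2e^(-4t)cos(t)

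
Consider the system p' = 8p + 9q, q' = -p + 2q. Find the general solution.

Coefficient matrix A = [[8, 9], [-1, 2]].
Characteristic polynomial det(A - λI) = λ^2 - 10λ + 25 = 0.
Single eigenvalue λ = 5 with algebraic multiplicity 2.
Eigenvector v = (-3,1); generalized eigenvector w with (A-λI)w=v is (-1,0).
General solution: e^(5t)[C_1·v + C_2·(t·v + w)].

p(t) = -3C_1e^(5t) - 3C_2te^(5t) - C_2e^(5t), q(t) = C_1e^(5t) + C_2te^(5t)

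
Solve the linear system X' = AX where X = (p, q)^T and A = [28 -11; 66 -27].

p(t) = c_1e^(-5t) + c_2e^(6t), q(t) = 3c_1e^(-5t) + 2c_2e^(6t)

Coefficient matrix A = [[28, -11], [66, -27]].
Characteristic polynomial det(A - λI) = λ^2 - λ - 30 = 0.
Eigenvalues λ = -5, 6.
For λ=-5: (A-λI) row 1 is [33, -11], so an eigenvector is (1, 3).
For λ=6: (A-λI) row 1 is [22, -11], so an eigenvector is (1, 2).
General solution: c_1e^(-5t)(1,3) + c_2e^(6t)(1,2).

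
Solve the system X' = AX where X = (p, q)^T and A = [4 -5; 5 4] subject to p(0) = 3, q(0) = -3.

Coefficient matrix A = [[4, -5], [5, 4]].
Characteristic polynomial det(A - λI) = λ^2 - 8λ + 41 = 0.
Eigenvalues λ = 4 ± 5i (complex conjugate pair).
For λ=4+5i: an eigenvector is (0,1) - i(-1,0) = (0 + i, 1).
A real fundamental pair from Re and Im of e^((4+5i)t)v: X_1 = e^(4t)(cos(5t)·(0,1) + sin(5t)·(-1,0)), X_2 = e^(4t)(sin(5t)·(0,1) - cos(5t)·(-1,0)).
General solution: c_1X_1 + c_2X_2.
Applying p(0)=3, q(0)=-3 gives c_1=-3, c_2=3.

p(t) = 3e^(4t)sin(5t) + 3e^(4t)cos(5t), q(t) = 3e^(4t)sin(5t) - 3e^(4t)cos(5t)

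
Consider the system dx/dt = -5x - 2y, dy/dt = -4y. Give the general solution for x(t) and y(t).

x(t) = C_1e^(-5t) - 2C_2e^(-4t), y(t) = C_2e^(-4t)

Coefficient matrix A = [[-5, -2], [0, -4]].
Characteristic polynomial det(A - λI) = λ^2 + 9λ + 20 = 0.
Eigenvalues λ = -5, -4.
For λ=-5: (A-λI) row 1 is [0, -2], so an eigenvector is (1, 0).
For λ=-4: (A-λI) row 1 is [-1, -2], so an eigenvector is (-2, 1).
General solution: C_1e^(-5t)(1,0) + C_2e^(-4t)(-2,1).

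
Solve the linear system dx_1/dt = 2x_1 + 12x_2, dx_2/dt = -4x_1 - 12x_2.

Coefficient matrix A = [[2, 12], [-4, -12]].
Characteristic polynomial det(A - λI) = λ^2 + 10λ + 24 = 0.
Eigenvalues λ = -4, -6.
For λ=-4: (A-λI) row 1 is [6, 12], so an eigenvector is (-2, 1).
For λ=-6: (A-λI) row 1 is [8, 12], so an eigenvector is (-3, 2).
General solution: C_1e^(-4t)(-2,1) + C_2e^(-6t)(-3,2).

x_1(t) = -2C_1e^(-4t) - 3C_2e^(-6t), x_2(t) = C_1e^(-4t) + 2C_2e^(-6t)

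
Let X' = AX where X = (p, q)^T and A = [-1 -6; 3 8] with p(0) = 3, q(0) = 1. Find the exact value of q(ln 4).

5056

A = [[-1,-6],[3,8]]; eigenvalues λ = 5, 2.
Eigenvectors: (1,-1) for λ=5, (-2,1) for λ=2.
From the initial condition, c_1 = -5, c_2 = -4.
q(ln 4) = (-5)(4^5)(-1) + (-4)(4^2)(1) = 5056.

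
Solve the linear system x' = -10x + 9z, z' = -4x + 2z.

x(t) = -3c_1e^(-4t) - 3c_2te^(-4t) - c_2e^(-4t), z(t) = -2c_1e^(-4t) - 2c_2te^(-4t) - c_2e^(-4t)

Coefficient matrix A = [[-10, 9], [-4, 2]].
Characteristic polynomial det(A - λI) = λ^2 + 8λ + 16 = 0.
Single eigenvalue λ = -4 with algebraic multiplicity 2.
Eigenvector v = (-3,-2); generalized eigenvector w with (A-λI)w=v is (-1,-1).
General solution: e^(-4t)[c_1·v + c_2·(t·v + w)].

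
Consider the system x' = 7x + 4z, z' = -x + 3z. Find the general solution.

x(t) = -2c_1e^(5t) - 2c_2te^(5t) - 3c_2e^(5t), z(t) = c_1e^(5t) + c_2te^(5t) + c_2e^(5t)

Coefficient matrix A = [[7, 4], [-1, 3]].
Characteristic polynomial det(A - λI) = λ^2 - 10λ + 25 = 0.
Single eigenvalue λ = 5 with algebraic multiplicity 2.
Eigenvector v = (-2,1); generalized eigenvector w with (A-λI)w=v is (-3,1).
General solution: e^(5t)[c_1·v + c_2·(t·v + w)].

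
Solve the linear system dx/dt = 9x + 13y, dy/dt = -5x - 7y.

Coefficient matrix A = [[9, 13], [-5, -7]].
Characteristic polynomial det(A - λI) = λ^2 - 2λ + 2 = 0.
Eigenvalues λ = 1 ± i (complex conjugate pair).
For λ=1+i: an eigenvector is (3,-2) - i(-2,1) = (3 + 2i, -2 - i).
A real fundamental pair from Re and Im of e^((1+i)t)v: X_1 = e^(t)(cos(t)·(3,-2) + sin(t)·(-2,1)), X_2 = e^(t)(sin(t)·(3,-2) - cos(t)·(-2,1)).
General solution: K_1X_1 + K_2X_2.

x(t) = -2K_1e^(t)sin(t) + 3K_1e^(t)cos(t) + 3K_2e^(t)sin(t) + 2K_2e^(t)cos(t), y(t) = K_1e^(t)sin(t) - 2K_1e^(t)cos(t) - 2K_2e^(t)sin(t) - K_2e^(t)cos(t)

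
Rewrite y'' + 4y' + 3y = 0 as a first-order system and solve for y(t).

Let x_1 = y, x_2 = y'. Then x_1' = x_2 and x_2' = -3x_1 - 4x_2.
A = [[0,1],[-3,-4]]; det(A-λI) = λ^2 + 4λ + 3.
Eigenvalues λ = -3, -1 with eigenvectors (1,-3), (1,-1).

y(t) = C_1e^(-3t) + C_2e^(-t)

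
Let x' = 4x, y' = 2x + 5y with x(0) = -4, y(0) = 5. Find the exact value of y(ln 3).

A = [[4,0],[2,5]]; eigenvalues λ = 5, 4.
Eigenvectors: (0,-1) for λ=5, (-1,2) for λ=4.
From the initial condition, c_1 = 3, c_2 = 4.
y(ln 3) = (3)(3^5)(-1) + (4)(3^4)(2) = -81.

-81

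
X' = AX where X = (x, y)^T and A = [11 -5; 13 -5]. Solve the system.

x(t) = C_1e^(3t)sin(t) + 2C_1e^(3t)cos(t) + 2C_2e^(3t)sin(t) - C_2e^(3t)cos(t), y(t) = 2C_1e^(3t)sin(t) + 3C_1e^(3t)cos(t) + 3C_2e^(3t)sin(t) - 2C_2e^(3t)cos(t)

Coefficient matrix A = [[11, -5], [13, -5]].
Characteristic polynomial det(A - λI) = λ^2 - 6λ + 10 = 0.
Eigenvalues λ = 3 ± i (complex conjugate pair).
For λ=3+i: an eigenvector is (2,3) - i(1,2) = (2 - i, 3 - 2i).
A real fundamental pair from Re and Im of e^((3+i)t)v: X_1 = e^(3t)(cos(t)·(2,3) + sin(t)·(1,2)), X_2 = e^(3t)(sin(t)·(2,3) - cos(t)·(1,2)).
General solution: C_1X_1 + C_2X_2.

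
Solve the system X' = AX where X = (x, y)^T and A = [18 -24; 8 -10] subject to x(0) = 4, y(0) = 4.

Coefficient matrix A = [[18, -24], [8, -10]].
Characteristic polynomial det(A - λI) = λ^2 - 8λ + 12 = 0.
Eigenvalues λ = 2, 6.
For λ=2: (A-λI) row 1 is [16, -24], so an eigenvector is (-3, -2).
For λ=6: (A-λI) row 1 is [12, -24], so an eigenvector is (-2, -1).
General solution: K_1e^(2t)(-3,-2) + K_2e^(6t)(-2,-1).
Applying x(0)=4, y(0)=4 gives K_1=-4, K_2=4.

x(t) = -8e^(6t) + 12e^(2t), y(t) = -4e^(6t) + 8e^(2t)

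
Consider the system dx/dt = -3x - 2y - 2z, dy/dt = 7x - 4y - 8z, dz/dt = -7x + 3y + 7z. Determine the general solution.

x(t) = -C_1e^(-t) - C_2e^(-3t), y(t) = 3C_1e^(-t) + C_2e^(-3t) + C_3e^(4t), z(t) = -2C_1e^(-t) - C_2e^(-3t) - C_3e^(4t)

Coefficient matrix A = [[-3, -2, -2], [7, -4, -8], [-7, 3, 7]].
det(A - λI) = 0 gives eigenvalues λ = -1, -3, 4.
For λ=-1: eigenvector (-1,3,-2).
For λ=-3: eigenvector (-1,1,-1).
For λ=4: eigenvector (0,1,-1).
General solution: C_1e^(-t)(-1,3,-2) + C_2e^(-3t)(-1,1,-1) + C_3e^(4t)(0,1,-1).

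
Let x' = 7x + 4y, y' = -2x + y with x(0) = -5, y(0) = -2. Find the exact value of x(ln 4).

-13760

A = [[7,4],[-2,1]]; eigenvalues λ = 3, 5.
Eigenvectors: (1,-1) for λ=3, (-2,1) for λ=5.
From the initial condition, c_1 = 9, c_2 = 7.
x(ln 4) = (9)(4^3)(1) + (7)(4^5)(-2) = -13760.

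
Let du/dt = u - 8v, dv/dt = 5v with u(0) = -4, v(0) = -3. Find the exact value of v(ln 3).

A = [[1,-8],[0,5]]; eigenvalues λ = 5, 1.
Eigenvectors: (-2,1) for λ=5, (1,0) for λ=1.
From the initial condition, c_1 = -3, c_2 = -10.
v(ln 3) = (-3)(3^5)(1) + (-10)(3^1)(0) = -729.

-729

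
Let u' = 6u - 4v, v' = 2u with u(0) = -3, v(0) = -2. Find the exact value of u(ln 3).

A = [[6,-4],[2,0]]; eigenvalues λ = 2, 4.
Eigenvectors: (-1,-1) for λ=2, (-2,-1) for λ=4.
From the initial condition, c_1 = 1, c_2 = 1.
u(ln 3) = (1)(3^2)(-1) + (1)(3^4)(-2) = -171.

-171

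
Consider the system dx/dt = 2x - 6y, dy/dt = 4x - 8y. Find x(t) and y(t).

Coefficient matrix A = [[2, -6], [4, -8]].
Characteristic polynomial det(A - λI) = λ^2 + 6λ + 8 = 0.
Eigenvalues λ = -4, -2.
For λ=-4: (A-λI) row 1 is [6, -6], so an eigenvector is (1, 1).
For λ=-2: (A-λI) row 1 is [4, -6], so an eigenvector is (3, 2).
General solution: c_1e^(-4t)(1,1) + c_2e^(-2t)(3,2).

x(t) = c_1e^(-4t) + 3c_2e^(-2t), y(t) = c_1e^(-4t) + 2c_2e^(-2t)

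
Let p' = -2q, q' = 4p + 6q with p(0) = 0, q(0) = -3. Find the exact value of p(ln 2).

A = [[0,-2],[4,6]]; eigenvalues λ = 2, 4.
Eigenvectors: (1,-1) for λ=2, (1,-2) for λ=4.
From the initial condition, c_1 = -3, c_2 = 3.
p(ln 2) = (-3)(2^2)(1) + (3)(2^4)(1) = 36.

36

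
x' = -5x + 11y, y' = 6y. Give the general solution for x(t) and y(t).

x(t) = -K_1e^(-5t) + K_2e^(6t), y(t) = K_2e^(6t)

Coefficient matrix A = [[-5, 11], [0, 6]].
Characteristic polynomial det(A - λI) = λ^2 - λ - 30 = 0.
Eigenvalues λ = -5, 6.
For λ=-5: (A-λI) row 1 is [0, 11], so an eigenvector is (-1, 0).
For λ=6: (A-λI) row 1 is [-11, 11], so an eigenvector is (1, 1).
General solution: K_1e^(-5t)(-1,0) + K_2e^(6t)(1,1).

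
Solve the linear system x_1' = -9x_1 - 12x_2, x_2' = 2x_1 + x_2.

Coefficient matrix A = [[-9, -12], [2, 1]].
Characteristic polynomial det(A - λI) = λ^2 + 8λ + 15 = 0.
Eigenvalues λ = -3, -5.
For λ=-3: (A-λI) row 1 is [-6, -12], so an eigenvector is (2, -1).
For λ=-5: (A-λI) row 1 is [-4, -12], so an eigenvector is (3, -1).
General solution: C_1e^(-3t)(2,-1) + C_2e^(-5t)(3,-1).

x_1(t) = 2C_1e^(-3t) + 3C_2e^(-5t), x_2(t) = -C_1e^(-3t) - C_2e^(-5t)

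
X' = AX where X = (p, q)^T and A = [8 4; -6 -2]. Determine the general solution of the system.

Coefficient matrix A = [[8, 4], [-6, -2]].
Characteristic polynomial det(A - λI) = λ^2 - 6λ + 8 = 0.
Eigenvalues λ = 4, 2.
For λ=4: (A-λI) row 1 is [4, 4], so an eigenvector is (-1, 1).
For λ=2: (A-λI) row 1 is [6, 4], so an eigenvector is (2, -3).
General solution: C_1e^(4t)(-1,1) + C_2e^(2t)(2,-3).

p(t) = -C_1e^(4t) + 2C_2e^(2t), q(t) = C_1e^(4t) - 3C_2e^(2t)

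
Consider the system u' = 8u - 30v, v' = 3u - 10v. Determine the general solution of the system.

u(t) = 3C_1e^(-t)sin(3t) + C_1e^(-t)cos(3t) + C_2e^(-t)sin(3t) - 3C_2e^(-t)cos(3t), v(t) = C_1e^(-t)sin(3t) - C_2e^(-t)cos(3t)

Coefficient matrix A = [[8, -30], [3, -10]].
Characteristic polynomial det(A - λI) = λ^2 + 2λ + 10 = 0.
Eigenvalues λ = -1 ± 3i (complex conjugate pair).
For λ=-1+3i: an eigenvector is (1,0) - i(3,1) = (1 - 3i, 0 - i).
A real fundamental pair from Re and Im of e^((-1+3i)t)v: X_1 = e^(-t)(cos(3t)·(1,0) + sin(3t)·(3,1)), X_2 = e^(-t)(sin(3t)·(1,0) - cos(3t)·(3,1)).
General solution: C_1X_1 + C_2X_2.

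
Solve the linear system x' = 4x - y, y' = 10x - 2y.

Coefficient matrix A = [[4, -1], [10, -2]].
Characteristic polynomial det(A - λI) = λ^2 - 2λ + 2 = 0.
Eigenvalues λ = 1 ± i (complex conjugate pair).
For λ=1+i: an eigenvector is (-1,-3) - i(0,-1) = (-1, -3 + i).
A real fundamental pair from Re and Im of e^((1+i)t)v: X_1 = e^(t)(cos(t)·(-1,-3) + sin(t)·(0,-1)), X_2 = e^(t)(sin(t)·(-1,-3) - cos(t)·(0,-1)).
General solution: C_1X_1 + C_2X_2.

x(t) = -C_1e^(t)cos(t) - C_2e^(t)sin(t), y(t) = -C_1e^(t)sin(t) - 3C_1e^(t)cos(t) - 3C_2e^(t)sin(t) + C_2e^(t)cos(t)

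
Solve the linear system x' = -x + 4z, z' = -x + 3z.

Coefficient matrix A = [[-1, 4], [-1, 3]].
Characteristic polynomial det(A - λI) = λ^2 - 2λ + 1 = 0.
Single eigenvalue λ = 1 with algebraic multiplicity 2.
Eigenvector v = (-2,-1); generalized eigenvector w with (A-λI)w=v is (1,0).
General solution: e^(t)[C_1·v + C_2·(t·v + w)].

x(t) = -2C_1e^(t) - 2C_2te^(t) + C_2e^(t), z(t) = -C_1e^(t) - C_2te^(t)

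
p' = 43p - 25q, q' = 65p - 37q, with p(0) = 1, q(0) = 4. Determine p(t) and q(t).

Coefficient matrix A = [[43, -25], [65, -37]].
Characteristic polynomial det(A - λI) = λ^2 - 6λ + 34 = 0.
Eigenvalues λ = 3 ± 5i (complex conjugate pair).
For λ=3+5i: an eigenvector is (-1,-2) - i(2,3) = (-1 - 2i, -2 - 3i).
A real fundamental pair from Re and Im of e^((3+5i)t)v: X_1 = e^(3t)(cos(5t)·(-1,-2) + sin(5t)·(2,3)), X_2 = e^(3t)(sin(5t)·(-1,-2) - cos(5t)·(2,3)).
General solution: c_1X_1 + c_2X_2.
Applying p(0)=1, q(0)=4 gives c_1=-5, c_2=2.

p(t) = -12e^(3t)sin(5t) + e^(3t)cos(5t), q(t) = -19e^(3t)sin(5t) + 4e^(3t)cos(5t)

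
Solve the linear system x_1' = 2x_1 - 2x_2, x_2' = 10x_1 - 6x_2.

Coefficient matrix A = [[2, -2], [10, -6]].
Characteristic polynomial det(A - λI) = λ^2 + 4λ + 8 = 0.
Eigenvalues λ = -2 ± 2i (complex conjugate pair).
For λ=-2+2i: an eigenvector is (-1,-2) - i(0,-1) = (-1, -2 + i).
A real fundamental pair from Re and Im of e^((-2+2i)t)v: X_1 = e^(-2t)(cos(2t)·(-1,-2) + sin(2t)·(0,-1)), X_2 = e^(-2t)(sin(2t)·(-1,-2) - cos(2t)·(0,-1)).
General solution: K_1X_1 + K_2X_2.

x_1(t) = -K_1e^(-2t)cos(2t) - K_2e^(-2t)sin(2t), x_2(t) = -K_1e^(-2t)sin(2t) - 2K_1e^(-2t)cos(2t) - 2K_2e^(-2t)sin(2t) + K_2e^(-2t)cos(2t)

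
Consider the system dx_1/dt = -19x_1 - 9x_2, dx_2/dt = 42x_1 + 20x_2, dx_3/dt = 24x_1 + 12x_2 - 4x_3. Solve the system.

Coefficient matrix A = [[-19, -9, 0], [42, 20, 0], [24, 12, -4]].
det(A - λI) = 0 gives eigenvalues λ = -4, 2, -1.
For λ=-4: eigenvector (0,0,1).
For λ=2: eigenvector (-3,7,2).
For λ=-1: eigenvector (1,-2,0).
General solution: C_1e^(-4t)(0,0,1) + C_2e^(2t)(-3,7,2) + C_3e^(-t)(1,-2,0).

x_1(t) = -3C_2e^(2t) + C_3e^(-t), x_2(t) = 7C_2e^(2t) - 2C_3e^(-t), x_3(t) = C_1e^(-4t) + 2C_2e^(2t)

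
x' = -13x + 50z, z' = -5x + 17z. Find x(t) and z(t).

Coefficient matrix A = [[-13, 50], [-5, 17]].
Characteristic polynomial det(A - λI) = λ^2 - 4λ + 29 = 0.
Eigenvalues λ = 2 ± 5i (complex conjugate pair).
For λ=2+5i: an eigenvector is (1,0) - i(-3,-1) = (1 + 3i, 0 + i).
A real fundamental pair from Re and Im of e^((2+5i)t)v: X_1 = e^(2t)(cos(5t)·(1,0) + sin(5t)·(-3,-1)), X_2 = e^(2t)(sin(5t)·(1,0) - cos(5t)·(-3,-1)).
General solution: c_1X_1 + c_2X_2.

x(t) = -3c_1e^(2t)sin(5t) + c_1e^(2t)cos(5t) + c_2e^(2t)sin(5t) + 3c_2e^(2t)cos(5t), z(t) = -c_1e^(2t)sin(5t) + c_2e^(2t)cos(5t)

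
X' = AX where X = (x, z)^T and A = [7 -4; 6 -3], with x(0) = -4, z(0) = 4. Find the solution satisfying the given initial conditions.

x(t) = -20e^(3t) + 16e^(t), z(t) = -20e^(3t) + 24e^(t)

Coefficient matrix A = [[7, -4], [6, -3]].
Characteristic polynomial det(A - λI) = λ^2 - 4λ + 3 = 0.
Eigenvalues λ = 3, 1.
For λ=3: (A-λI) row 1 is [4, -4], so an eigenvector is (1, 1).
For λ=1: (A-λI) row 1 is [6, -4], so an eigenvector is (-2, -3).
General solution: K_1e^(3t)(1,1) + K_2e^(t)(-2,-3).
Applying x(0)=-4, z(0)=4 gives K_1=-20, K_2=-8.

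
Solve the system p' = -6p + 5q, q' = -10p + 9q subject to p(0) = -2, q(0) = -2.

Coefficient matrix A = [[-6, 5], [-10, 9]].
Characteristic polynomial det(A - λI) = λ^2 - 3λ - 4 = 0.
Eigenvalues λ = 4, -1.
For λ=4: (A-λI) row 1 is [-10, 5], so an eigenvector is (-1, -2).
For λ=-1: (A-λI) row 1 is [-5, 5], so an eigenvector is (1, 1).
General solution: c_1e^(4t)(-1,-2) + c_2e^(-t)(1,1).
Applying p(0)=-2, q(0)=-2 gives c_1=0, c_2=-2.

p(t) = -2e^(-t), q(t) = -2e^(-t)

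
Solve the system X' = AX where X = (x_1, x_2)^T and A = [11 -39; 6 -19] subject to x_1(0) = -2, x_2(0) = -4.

Coefficient matrix A = [[11, -39], [6, -19]].
Characteristic polynomial det(A - λI) = λ^2 + 8λ + 25 = 0.
Eigenvalues λ = -4 ± 3i (complex conjugate pair).
For λ=-4+3i: an eigenvector is (3,1) - i(2,1) = (3 - 2i, 1 - i).
A real fundamental pair from Re and Im of e^((-4+3i)t)v: X_1 = e^(-4t)(cos(3t)·(3,1) + sin(3t)·(2,1)), X_2 = e^(-4t)(sin(3t)·(3,1) - cos(3t)·(2,1)).
General solution: c_1X_1 + c_2X_2.
Applying x_1(0)=-2, x_2(0)=-4 gives c_1=6, c_2=10.

x_1(t) = 42e^(-4t)sin(3t) - 2e^(-4t)cos(3t), x_2(t) = 16e^(-4t)sin(3t) - 4e^(-4t)cos(3t)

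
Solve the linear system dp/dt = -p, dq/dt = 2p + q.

Coefficient matrix A = [[-1, 0], [2, 1]].
Characteristic polynomial det(A - λI) = λ^2 - 1 = 0.
Eigenvalues λ = -1, 1.
For λ=-1: (A-λI) row 2 is [2, 2], so an eigenvector is (-1, 1).
For λ=1: (A-λI) row 1 is [-2, 0], so an eigenvector is (0, -1).
General solution: K_1e^(-t)(-1,1) + K_2e^(t)(0,-1).

p(t) = -K_1e^(-t), q(t) = K_1e^(-t) - K_2e^(t)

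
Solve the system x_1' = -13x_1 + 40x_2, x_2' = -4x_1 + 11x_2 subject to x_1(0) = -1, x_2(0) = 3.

x_1(t) = 33e^(-t)sin(4t) - e^(-t)cos(4t), x_2(t) = 10e^(-t)sin(4t) + 3e^(-t)cos(4t)

Coefficient matrix A = [[-13, 40], [-4, 11]].
Characteristic polynomial det(A - λI) = λ^2 + 2λ + 17 = 0.
Eigenvalues λ = -1 ± 4i (complex conjugate pair).
For λ=-1+4i: an eigenvector is (-3,-1) - i(-1,0) = (-3 + i, -1).
A real fundamental pair from Re and Im of e^((-1+4i)t)v: X_1 = e^(-t)(cos(4t)·(-3,-1) + sin(4t)·(-1,0)), X_2 = e^(-t)(sin(4t)·(-3,-1) - cos(4t)·(-1,0)).
General solution: K_1X_1 + K_2X_2.
Applying x_1(0)=-1, x_2(0)=3 gives K_1=-3, K_2=-10.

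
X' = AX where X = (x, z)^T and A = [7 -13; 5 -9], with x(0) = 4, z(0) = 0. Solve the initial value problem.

x(t) = 32e^(-t)sin(t) + 4e^(-t)cos(t), z(t) = 20e^(-t)sin(t)

Coefficient matrix A = [[7, -13], [5, -9]].
Characteristic polynomial det(A - λI) = λ^2 + 2λ + 2 = 0.
Eigenvalues λ = -1 ± i (complex conjugate pair).
For λ=-1+i: an eigenvector is (-2,-1) - i(-3,-2) = (-2 + 3i, -1 + 2i).
A real fundamental pair from Re and Im of e^((-1+i)t)v: X_1 = e^(-t)(cos(t)·(-2,-1) + sin(t)·(-3,-2)), X_2 = e^(-t)(sin(t)·(-2,-1) - cos(t)·(-3,-2)).
General solution: K_1X_1 + K_2X_2.
Applying x(0)=4, z(0)=0 gives K_1=-8, K_2=-4.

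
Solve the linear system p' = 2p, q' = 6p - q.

Coefficient matrix A = [[2, 0], [6, -1]].
Characteristic polynomial det(A - λI) = λ^2 - λ - 2 = 0.
Eigenvalues λ = 2, -1.
For λ=2: (A-λI) row 2 is [6, -3], so an eigenvector is (1, 2).
For λ=-1: (A-λI) row 1 is [3, 0], so an eigenvector is (0, 1).
General solution: C_1e^(2t)(1,2) + C_2e^(-t)(0,1).

p(t) = C_1e^(2t), q(t) = 2C_1e^(2t) + C_2e^(-t)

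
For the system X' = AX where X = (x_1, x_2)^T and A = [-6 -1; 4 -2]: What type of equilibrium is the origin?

stable improper node

A = [[-6,-1],[4,-2]]; det(A-λI) = λ^2 + 8λ + 16.
repeated λ = -4 with a single eigenvector.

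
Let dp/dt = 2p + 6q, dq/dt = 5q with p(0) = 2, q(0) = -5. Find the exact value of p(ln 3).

-2322

A = [[2,6],[0,5]]; eigenvalues λ = 2, 5.
Eigenvectors: (-1,0) for λ=2, (-2,-1) for λ=5.
From the initial condition, c_1 = -12, c_2 = 5.
p(ln 3) = (-12)(3^2)(-1) + (5)(3^5)(-2) = -2322.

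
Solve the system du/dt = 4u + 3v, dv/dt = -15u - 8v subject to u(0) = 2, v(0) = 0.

Coefficient matrix A = [[4, 3], [-15, -8]].
Characteristic polynomial det(A - λI) = λ^2 + 4λ + 13 = 0.
Eigenvalues λ = -2 ± 3i (complex conjugate pair).
For λ=-2+3i: an eigenvector is (0,1) - i(1,-2) = (0 - i, 1 + 2i).
A real fundamental pair from Re and Im of e^((-2+3i)t)v: X_1 = e^(-2t)(cos(3t)·(0,1) + sin(3t)·(1,-2)), X_2 = e^(-2t)(sin(3t)·(0,1) - cos(3t)·(1,-2)).
General solution: K_1X_1 + K_2X_2.
Applying u(0)=2, v(0)=0 gives K_1=4, K_2=-2.

u(t) = 4e^(-2t)sin(3t) + 2e^(-2t)cos(3t), v(t) = -10e^(-2t)sin(3t)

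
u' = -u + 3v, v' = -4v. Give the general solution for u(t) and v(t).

Coefficient matrix A = [[-1, 3], [0, -4]].
Characteristic polynomial det(A - λI) = λ^2 + 5λ + 4 = 0.
Eigenvalues λ = -1, -4.
For λ=-1: (A-λI) row 1 is [0, 3], so an eigenvector is (1, 0).
For λ=-4: (A-λI) row 1 is [3, 3], so an eigenvector is (1, -1).
General solution: C_1e^(-t)(1,0) + C_2e^(-4t)(1,-1).

u(t) = C_1e^(-t) + C_2e^(-4t), v(t) = -C_2e^(-4t)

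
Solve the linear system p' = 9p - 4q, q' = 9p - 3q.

p(t) = -2C_1e^(3t) - 2C_2te^(3t) - C_2e^(3t), q(t) = -3C_1e^(3t) - 3C_2te^(3t) - C_2e^(3t)

Coefficient matrix A = [[9, -4], [9, -3]].
Characteristic polynomial det(A - λI) = λ^2 - 6λ + 9 = 0.
Single eigenvalue λ = 3 with algebraic multiplicity 2.
Eigenvector v = (-2,-3); generalized eigenvector w with (A-λI)w=v is (-1,-1).
General solution: e^(3t)[C_1·v + C_2·(t·v + w)].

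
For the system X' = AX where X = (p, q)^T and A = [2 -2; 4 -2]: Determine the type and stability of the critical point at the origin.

A = [[2,-2],[4,-2]]; det(A-λI) = λ^2 + 4.
λ = 0 ± 2i: zero real part.

center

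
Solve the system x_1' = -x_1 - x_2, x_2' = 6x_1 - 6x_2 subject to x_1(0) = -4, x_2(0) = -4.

Coefficient matrix A = [[-1, -1], [6, -6]].
Characteristic polynomial det(A - λI) = λ^2 + 7λ + 12 = 0.
Eigenvalues λ = -4, -3.
For λ=-4: (A-λI) row 1 is [3, -1], so an eigenvector is (-1, -3).
For λ=-3: (A-λI) row 1 is [2, -1], so an eigenvector is (-1, -2).
General solution: K_1e^(-4t)(-1,-3) + K_2e^(-3t)(-1,-2).
Applying x_1(0)=-4, x_2(0)=-4 gives K_1=-4, K_2=8.

x_1(t) = -8e^(-3t) + 4e^(-4t), x_2(t) = -16e^(-3t) + 12e^(-4t)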